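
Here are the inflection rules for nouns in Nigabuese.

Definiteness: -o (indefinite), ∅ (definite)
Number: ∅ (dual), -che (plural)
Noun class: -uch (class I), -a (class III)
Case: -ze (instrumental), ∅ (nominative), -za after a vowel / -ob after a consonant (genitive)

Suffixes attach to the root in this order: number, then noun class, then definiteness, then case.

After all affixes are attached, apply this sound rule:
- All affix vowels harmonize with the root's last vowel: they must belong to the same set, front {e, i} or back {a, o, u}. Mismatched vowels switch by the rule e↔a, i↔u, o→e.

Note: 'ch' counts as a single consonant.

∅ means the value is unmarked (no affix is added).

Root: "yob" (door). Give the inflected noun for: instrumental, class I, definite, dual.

number = dual: zero marking, form stays yob.
Attach noun class class I -uch → yobuch.
definiteness = definite: zero marking, form stays yobuch.
Attach case instrumental -ze → yobuchze.
Apply vowel harmony: yobuchze → yobuchza.

yobuchza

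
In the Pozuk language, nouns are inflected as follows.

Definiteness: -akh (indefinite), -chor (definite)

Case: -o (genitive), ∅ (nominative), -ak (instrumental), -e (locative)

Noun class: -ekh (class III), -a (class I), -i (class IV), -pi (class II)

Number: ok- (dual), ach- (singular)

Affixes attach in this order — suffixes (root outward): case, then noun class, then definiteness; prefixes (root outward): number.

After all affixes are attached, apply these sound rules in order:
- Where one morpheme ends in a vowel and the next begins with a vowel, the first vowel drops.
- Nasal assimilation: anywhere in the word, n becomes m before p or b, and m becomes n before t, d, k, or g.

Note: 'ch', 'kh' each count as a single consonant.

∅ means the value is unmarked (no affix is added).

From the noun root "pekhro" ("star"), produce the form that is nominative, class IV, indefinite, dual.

case = nominative: zero marking, form stays pekhro.
Attach noun class class IV -i → pekhroi.
Attach definiteness indefinite -akh → pekhroiakh.
Attach number dual ok- → okpekhroiakh.
Apply vowel deletion: okpekhroiakh → okpekhrakh.
Nasal assimilation: no change.

okpekhrakh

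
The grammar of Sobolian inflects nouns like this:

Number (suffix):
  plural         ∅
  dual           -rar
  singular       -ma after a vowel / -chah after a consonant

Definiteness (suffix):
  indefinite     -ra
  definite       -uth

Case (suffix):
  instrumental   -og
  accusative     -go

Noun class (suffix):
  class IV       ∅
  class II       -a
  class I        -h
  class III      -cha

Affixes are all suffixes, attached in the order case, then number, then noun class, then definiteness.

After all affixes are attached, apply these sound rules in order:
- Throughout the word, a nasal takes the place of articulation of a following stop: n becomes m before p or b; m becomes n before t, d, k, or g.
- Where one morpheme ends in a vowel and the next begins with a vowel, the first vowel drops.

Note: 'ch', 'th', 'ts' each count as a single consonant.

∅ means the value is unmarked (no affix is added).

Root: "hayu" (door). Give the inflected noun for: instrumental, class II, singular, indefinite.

Attach case instrumental -og → hayuog.
Attach number singular -chah (after consonant 'g') → hayuogchah.
Attach noun class class II -a → hayuogchaha.
Attach definiteness indefinite -ra → hayuogchahara.
Nasal assimilation: no change.
Apply vowel deletion: hayuogchahara → hayogchahara.

hayogchahara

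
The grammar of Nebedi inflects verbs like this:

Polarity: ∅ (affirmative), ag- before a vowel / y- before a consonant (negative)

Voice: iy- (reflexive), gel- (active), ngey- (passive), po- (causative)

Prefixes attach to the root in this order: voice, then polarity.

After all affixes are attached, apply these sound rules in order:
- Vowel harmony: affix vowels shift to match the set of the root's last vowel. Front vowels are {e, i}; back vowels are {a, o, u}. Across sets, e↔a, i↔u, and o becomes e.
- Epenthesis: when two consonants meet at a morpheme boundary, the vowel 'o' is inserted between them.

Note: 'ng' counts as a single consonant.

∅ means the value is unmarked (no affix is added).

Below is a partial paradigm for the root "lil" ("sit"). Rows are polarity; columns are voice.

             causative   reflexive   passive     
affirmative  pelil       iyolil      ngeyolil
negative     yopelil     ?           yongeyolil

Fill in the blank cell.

egiyolil

Attach voice reflexive iy- → iylil.
Attach polarity negative ag- (before vowel 'i') → agiylil.
Apply vowel harmony: agiylil → egiylil.
Apply epenthesis: egiylil → egiyolil.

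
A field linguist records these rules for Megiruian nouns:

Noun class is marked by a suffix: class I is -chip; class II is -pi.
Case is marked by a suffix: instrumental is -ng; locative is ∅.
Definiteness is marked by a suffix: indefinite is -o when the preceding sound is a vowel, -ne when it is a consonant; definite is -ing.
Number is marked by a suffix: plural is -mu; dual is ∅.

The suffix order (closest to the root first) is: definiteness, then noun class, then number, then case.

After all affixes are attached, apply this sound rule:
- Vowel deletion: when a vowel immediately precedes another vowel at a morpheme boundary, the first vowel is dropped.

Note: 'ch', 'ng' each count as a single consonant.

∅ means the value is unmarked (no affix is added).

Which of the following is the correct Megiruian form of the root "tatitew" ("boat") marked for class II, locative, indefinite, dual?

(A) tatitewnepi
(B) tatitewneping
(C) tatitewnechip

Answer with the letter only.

Attach definiteness indefinite -ne (after consonant 'w') → tatitewne.
Attach noun class class II -pi → tatitewnepi.
number = dual: zero marking, form stays tatitewnepi.
case = locative: zero marking, form stays tatitewnepi.
Vowel deletion: no change.
So the correct form is tatitewnepi, option (A).
(C) tatitewnechip is wrong: it uses class I instead of class II for noun class.
(B) tatitewneping is wrong: it uses instrumental instead of locative for case.

A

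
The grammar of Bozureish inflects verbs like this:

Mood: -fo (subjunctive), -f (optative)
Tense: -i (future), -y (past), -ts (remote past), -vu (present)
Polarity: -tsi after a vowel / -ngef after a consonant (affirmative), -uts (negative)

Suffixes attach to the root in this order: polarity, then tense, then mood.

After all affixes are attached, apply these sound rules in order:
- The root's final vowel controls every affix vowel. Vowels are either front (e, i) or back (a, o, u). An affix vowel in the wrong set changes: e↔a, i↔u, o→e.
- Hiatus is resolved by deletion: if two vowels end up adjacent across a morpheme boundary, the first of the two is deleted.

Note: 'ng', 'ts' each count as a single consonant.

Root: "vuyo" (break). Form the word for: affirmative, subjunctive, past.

Attach polarity affirmative -tsi (after vowel 'o') → vuyotsi.
Attach tense past -y → vuyotsiy.
Attach mood subjunctive -fo → vuyotsiyfo.
Apply vowel harmony: vuyotsiyfo → vuyotsuyfo.
Vowel deletion: no change.

vuyotsuyfo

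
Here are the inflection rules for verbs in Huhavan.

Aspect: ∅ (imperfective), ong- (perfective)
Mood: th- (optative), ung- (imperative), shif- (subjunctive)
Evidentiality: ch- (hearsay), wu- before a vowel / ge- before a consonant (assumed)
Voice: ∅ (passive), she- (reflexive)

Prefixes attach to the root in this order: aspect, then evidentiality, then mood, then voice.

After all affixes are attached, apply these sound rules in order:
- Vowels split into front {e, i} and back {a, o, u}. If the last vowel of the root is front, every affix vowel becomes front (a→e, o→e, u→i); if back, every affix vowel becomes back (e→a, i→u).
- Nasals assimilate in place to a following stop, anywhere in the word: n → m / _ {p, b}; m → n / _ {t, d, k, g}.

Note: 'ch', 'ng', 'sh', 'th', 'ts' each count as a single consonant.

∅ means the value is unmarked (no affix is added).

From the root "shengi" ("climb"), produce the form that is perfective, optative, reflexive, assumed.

Attach aspect perfective ong- → ongshengi.
Attach evidentiality assumed wu- (before vowel 'o') → wuongshengi.
Attach mood optative th- → thwuongshengi.
Attach voice reflexive she- → shethwuongshengi.
Apply vowel harmony: shethwuongshengi → shethwiengshengi.
Nasal assimilation: no change.

shethwiengshengi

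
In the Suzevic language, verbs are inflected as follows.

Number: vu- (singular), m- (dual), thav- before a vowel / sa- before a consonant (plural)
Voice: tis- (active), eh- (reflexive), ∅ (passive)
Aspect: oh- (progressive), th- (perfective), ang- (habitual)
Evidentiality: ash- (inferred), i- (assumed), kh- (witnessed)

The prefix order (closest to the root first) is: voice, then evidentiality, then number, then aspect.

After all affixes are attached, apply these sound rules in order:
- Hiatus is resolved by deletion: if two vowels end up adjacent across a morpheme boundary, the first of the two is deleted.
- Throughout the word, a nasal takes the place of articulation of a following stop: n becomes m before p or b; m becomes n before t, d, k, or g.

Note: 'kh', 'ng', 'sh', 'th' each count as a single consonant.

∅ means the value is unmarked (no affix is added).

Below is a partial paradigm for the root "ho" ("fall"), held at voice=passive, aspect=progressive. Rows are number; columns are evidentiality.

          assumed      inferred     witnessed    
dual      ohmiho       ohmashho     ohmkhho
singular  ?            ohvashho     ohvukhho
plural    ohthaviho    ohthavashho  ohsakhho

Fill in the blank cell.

ohviho

voice = passive: zero marking, form stays ho.
Attach evidentiality assumed i- → iho.
Attach number singular vu- → vuiho.
Attach aspect progressive oh- → ohvuiho.
Apply vowel deletion: ohvuiho → ohviho.
Nasal assimilation: no change.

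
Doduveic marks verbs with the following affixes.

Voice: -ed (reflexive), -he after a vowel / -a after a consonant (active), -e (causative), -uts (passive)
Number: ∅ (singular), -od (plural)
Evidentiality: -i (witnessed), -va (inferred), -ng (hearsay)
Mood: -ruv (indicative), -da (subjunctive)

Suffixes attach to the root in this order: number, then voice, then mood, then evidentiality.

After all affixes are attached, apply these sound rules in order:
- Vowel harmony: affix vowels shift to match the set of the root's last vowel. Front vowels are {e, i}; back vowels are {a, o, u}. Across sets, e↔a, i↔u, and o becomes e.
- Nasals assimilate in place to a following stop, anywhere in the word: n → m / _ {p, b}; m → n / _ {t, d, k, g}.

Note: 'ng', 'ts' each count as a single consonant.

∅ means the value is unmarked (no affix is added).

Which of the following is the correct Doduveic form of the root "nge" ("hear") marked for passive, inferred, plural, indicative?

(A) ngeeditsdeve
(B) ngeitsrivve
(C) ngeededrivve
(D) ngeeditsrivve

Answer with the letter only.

Attach number plural -od → ngeod.
Attach voice passive -uts → ngeoduts.
Attach mood indicative -ruv → ngeodutsruv.
Attach evidentiality inferred -va → ngeodutsruvva.
Apply vowel harmony: ngeodutsruvva → ngeeditsrivve.
Nasal assimilation: no change.
So the correct form is ngeeditsrivve, option (D).
(A) ngeeditsdeve is wrong: it uses subjunctive instead of indicative for mood.
(B) ngeitsrivve is wrong: it uses singular instead of plural for number.
(C) ngeededrivve is wrong: it uses reflexive instead of passive for voice.

D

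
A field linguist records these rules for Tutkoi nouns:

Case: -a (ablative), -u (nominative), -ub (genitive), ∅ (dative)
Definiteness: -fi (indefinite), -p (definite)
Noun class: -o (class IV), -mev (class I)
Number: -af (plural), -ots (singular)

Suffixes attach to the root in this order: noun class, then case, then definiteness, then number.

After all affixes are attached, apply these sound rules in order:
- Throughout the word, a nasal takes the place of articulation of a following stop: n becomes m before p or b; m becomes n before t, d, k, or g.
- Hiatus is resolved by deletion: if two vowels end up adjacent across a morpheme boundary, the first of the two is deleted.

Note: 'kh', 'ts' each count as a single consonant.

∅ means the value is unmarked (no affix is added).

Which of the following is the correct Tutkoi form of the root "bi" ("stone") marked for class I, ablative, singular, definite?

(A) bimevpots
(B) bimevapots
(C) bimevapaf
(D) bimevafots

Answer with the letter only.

Attach noun class class I -mev → bimev.
Attach case ablative -a → bimeva.
Attach definiteness definite -p → bimevap.
Attach number singular -ots → bimevapots.
Nasal assimilation: no change.
Vowel deletion: no change.
So the correct form is bimevapots, option (B).
(A) bimevpots is wrong: it has the affixes in the wrong order.
(D) bimevafots is wrong: it uses indefinite instead of definite for definiteness.
(C) bimevapaf is wrong: it uses plural instead of singular for number.

B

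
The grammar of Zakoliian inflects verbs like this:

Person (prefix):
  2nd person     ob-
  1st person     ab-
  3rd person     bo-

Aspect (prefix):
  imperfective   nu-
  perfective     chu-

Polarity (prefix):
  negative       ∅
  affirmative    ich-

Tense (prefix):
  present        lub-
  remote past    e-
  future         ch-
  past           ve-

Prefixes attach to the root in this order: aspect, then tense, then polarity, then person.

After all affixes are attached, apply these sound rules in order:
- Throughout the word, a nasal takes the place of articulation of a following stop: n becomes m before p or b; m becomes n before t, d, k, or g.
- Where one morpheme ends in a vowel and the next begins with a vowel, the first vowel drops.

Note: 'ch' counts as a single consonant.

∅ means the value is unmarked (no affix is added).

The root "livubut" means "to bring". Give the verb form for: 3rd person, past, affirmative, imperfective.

bichvenulivubut

Attach aspect imperfective nu- → nulivubut.
Attach tense past ve- → venulivubut.
Attach polarity affirmative ich- → ichvenulivubut.
Attach person 3rd person bo- → boichvenulivubut.
Nasal assimilation: no change.
Apply vowel deletion: boichvenulivubut → bichvenulivubut.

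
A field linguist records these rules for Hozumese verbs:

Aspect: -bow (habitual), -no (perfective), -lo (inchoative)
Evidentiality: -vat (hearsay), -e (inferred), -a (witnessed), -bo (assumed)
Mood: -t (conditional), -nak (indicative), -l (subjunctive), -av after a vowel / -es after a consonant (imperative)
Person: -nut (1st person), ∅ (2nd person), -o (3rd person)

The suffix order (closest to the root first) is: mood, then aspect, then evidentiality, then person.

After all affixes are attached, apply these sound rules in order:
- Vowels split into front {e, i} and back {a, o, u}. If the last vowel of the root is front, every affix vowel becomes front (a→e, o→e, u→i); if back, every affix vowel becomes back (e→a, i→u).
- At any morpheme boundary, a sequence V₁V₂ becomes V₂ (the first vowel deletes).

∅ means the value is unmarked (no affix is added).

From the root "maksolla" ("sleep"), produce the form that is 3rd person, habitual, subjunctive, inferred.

maksollalbowo

Attach mood subjunctive -l → maksollal.
Attach aspect habitual -bow → maksollalbow.
Attach evidentiality inferred -e → maksollalbowe.
Attach person 3rd person -o → maksollalboweo.
Apply vowel harmony: maksollalboweo → maksollalbowao.
Apply vowel deletion: maksollalbowao → maksollalbowo.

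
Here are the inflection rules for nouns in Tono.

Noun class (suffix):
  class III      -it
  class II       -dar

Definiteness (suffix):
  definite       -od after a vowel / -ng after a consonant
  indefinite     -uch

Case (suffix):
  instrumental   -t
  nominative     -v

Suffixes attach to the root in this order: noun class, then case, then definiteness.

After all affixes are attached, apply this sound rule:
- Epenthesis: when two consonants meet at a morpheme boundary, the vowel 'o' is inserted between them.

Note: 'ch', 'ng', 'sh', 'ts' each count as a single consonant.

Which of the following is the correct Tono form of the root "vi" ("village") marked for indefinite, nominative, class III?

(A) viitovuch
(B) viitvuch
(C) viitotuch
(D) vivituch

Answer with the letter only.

A

Attach noun class class III -it → viit.
Attach case nominative -v → viitv.
Attach definiteness indefinite -uch → viitvuch.
Apply epenthesis: viitvuch → viitovuch.
So the correct form is viitovuch, option (A).
(D) vivituch is wrong: it has the affixes in the wrong order.
(B) viitvuch is wrong: it fails to apply the sound rule(s).
(C) viitotuch is wrong: it uses instrumental instead of nominative for case.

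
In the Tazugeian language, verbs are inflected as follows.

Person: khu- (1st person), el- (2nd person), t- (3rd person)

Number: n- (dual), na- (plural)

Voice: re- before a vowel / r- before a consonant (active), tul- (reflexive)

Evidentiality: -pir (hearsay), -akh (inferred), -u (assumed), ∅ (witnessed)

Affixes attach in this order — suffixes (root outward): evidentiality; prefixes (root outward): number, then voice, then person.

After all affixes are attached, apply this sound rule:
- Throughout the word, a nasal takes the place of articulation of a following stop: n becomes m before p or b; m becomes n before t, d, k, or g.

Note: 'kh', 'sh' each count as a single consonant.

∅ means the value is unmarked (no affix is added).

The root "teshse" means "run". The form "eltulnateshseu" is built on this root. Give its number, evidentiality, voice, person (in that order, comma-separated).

Segment: el-tul-na-teshse-u.
number: na- → plural.
evidentiality: -u → assumed.
voice: tul- → reflexive.
person: el- → 2nd person.

plural, assumed, reflexive, 2nd person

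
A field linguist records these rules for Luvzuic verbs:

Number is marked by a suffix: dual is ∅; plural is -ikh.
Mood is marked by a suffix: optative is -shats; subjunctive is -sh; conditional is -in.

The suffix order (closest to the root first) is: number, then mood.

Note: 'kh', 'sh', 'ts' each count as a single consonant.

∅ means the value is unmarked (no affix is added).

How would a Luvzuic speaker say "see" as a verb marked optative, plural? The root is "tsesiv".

tsesivikhshats

Attach number plural -ikh → tsesivikh.
Attach mood optative -shats → tsesivikhshats.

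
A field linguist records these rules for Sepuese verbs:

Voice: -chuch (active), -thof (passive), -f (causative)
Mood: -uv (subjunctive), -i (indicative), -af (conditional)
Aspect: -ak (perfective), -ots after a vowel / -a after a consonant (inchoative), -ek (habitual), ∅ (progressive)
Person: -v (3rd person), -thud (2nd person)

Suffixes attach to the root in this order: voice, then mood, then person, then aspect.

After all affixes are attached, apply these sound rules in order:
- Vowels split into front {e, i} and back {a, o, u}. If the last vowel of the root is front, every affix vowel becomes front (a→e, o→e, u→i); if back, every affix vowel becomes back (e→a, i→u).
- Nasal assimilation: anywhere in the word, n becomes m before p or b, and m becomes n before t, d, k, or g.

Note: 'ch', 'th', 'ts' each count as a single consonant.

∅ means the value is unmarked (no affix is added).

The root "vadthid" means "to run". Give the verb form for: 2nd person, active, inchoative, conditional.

Attach voice active -chuch → vadthidchuch.
Attach mood conditional -af → vadthidchuchaf.
Attach person 2nd person -thud → vadthidchuchafthud.
Attach aspect inchoative -a (after consonant 'd') → vadthidchuchafthuda.
Apply vowel harmony: vadthidchuchafthuda → vadthidchichefthide.
Nasal assimilation: no change.

vadthidchichefthide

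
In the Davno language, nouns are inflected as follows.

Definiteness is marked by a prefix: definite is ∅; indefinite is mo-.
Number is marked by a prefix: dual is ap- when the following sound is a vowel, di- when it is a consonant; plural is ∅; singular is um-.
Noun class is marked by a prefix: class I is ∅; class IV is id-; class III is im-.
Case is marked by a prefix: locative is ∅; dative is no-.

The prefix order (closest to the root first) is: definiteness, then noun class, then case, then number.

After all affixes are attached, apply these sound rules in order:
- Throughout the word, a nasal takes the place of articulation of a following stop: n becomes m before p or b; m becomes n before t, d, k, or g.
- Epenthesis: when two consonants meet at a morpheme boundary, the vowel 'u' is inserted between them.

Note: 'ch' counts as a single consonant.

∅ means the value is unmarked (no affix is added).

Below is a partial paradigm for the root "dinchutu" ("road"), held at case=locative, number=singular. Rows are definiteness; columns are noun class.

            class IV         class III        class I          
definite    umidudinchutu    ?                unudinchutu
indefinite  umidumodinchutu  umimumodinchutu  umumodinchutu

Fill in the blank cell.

definiteness = definite: zero marking, form stays dinchutu.
Attach noun class class III im- → imdinchutu.
case = locative: zero marking, form stays imdinchutu.
Attach number singular um- → umimdinchutu.
Apply nasal assimilation: umimdinchutu → umindinchutu.
Apply epenthesis: umindinchutu → uminudinchutu.

uminudinchutu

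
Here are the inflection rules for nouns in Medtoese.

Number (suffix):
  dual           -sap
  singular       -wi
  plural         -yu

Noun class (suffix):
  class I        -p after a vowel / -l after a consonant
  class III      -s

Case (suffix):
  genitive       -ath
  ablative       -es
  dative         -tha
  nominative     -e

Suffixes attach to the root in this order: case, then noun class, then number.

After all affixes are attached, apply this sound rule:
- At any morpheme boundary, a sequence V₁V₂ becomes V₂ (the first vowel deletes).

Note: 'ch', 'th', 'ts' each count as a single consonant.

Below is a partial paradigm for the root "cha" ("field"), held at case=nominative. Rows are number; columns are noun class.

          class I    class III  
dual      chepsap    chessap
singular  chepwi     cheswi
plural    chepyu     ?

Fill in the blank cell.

chesyu

Attach case nominative -e → chae.
Attach noun class class III -s → chaes.
Attach number plural -yu → chaesyu.
Apply vowel deletion: chaesyu → chesyu.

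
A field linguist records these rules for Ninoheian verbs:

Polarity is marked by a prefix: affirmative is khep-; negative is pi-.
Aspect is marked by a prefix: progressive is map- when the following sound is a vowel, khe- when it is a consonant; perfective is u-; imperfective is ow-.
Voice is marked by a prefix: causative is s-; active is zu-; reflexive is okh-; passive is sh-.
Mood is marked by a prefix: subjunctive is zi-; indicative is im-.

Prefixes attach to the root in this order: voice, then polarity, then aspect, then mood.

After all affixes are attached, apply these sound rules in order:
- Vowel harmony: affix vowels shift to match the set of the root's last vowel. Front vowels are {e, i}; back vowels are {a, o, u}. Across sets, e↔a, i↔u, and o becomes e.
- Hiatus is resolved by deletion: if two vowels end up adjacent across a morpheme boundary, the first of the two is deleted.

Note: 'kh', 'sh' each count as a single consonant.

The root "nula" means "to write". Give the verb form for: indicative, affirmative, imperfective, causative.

umowkhapsnula

Attach voice causative s- → snula.
Attach polarity affirmative khep- → khepsnula.
Attach aspect imperfective ow- → owkhepsnula.
Attach mood indicative im- → imowkhepsnula.
Apply vowel harmony: imowkhepsnula → umowkhapsnula.
Vowel deletion: no change.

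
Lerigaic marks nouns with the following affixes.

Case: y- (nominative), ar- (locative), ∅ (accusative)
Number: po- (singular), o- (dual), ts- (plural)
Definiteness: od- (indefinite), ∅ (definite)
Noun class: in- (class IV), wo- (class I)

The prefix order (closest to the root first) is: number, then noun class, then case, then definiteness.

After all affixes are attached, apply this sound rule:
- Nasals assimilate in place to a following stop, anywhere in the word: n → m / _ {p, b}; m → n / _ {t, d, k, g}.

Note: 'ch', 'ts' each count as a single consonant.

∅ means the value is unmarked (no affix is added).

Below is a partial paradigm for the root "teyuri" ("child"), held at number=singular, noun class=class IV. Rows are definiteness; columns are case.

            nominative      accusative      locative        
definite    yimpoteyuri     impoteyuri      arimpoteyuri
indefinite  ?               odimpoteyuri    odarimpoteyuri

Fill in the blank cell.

Attach number singular po- → poteyuri.
Attach noun class class IV in- → inpoteyuri.
Attach case nominative y- → yinpoteyuri.
Attach definiteness indefinite od- → odyinpoteyuri.
Apply nasal assimilation: odyinpoteyuri → odyimpoteyuri.

odyimpoteyuri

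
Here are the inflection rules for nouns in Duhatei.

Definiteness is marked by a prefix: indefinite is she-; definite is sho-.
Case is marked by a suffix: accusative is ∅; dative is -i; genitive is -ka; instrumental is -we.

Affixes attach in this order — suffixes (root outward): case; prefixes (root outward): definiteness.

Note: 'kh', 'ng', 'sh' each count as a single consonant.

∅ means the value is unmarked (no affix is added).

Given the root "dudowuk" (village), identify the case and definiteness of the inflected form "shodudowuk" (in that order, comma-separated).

accusative, definite

Segment: sho-dudowuk.
case: ∅ → accusative.
definiteness: sho- → definite.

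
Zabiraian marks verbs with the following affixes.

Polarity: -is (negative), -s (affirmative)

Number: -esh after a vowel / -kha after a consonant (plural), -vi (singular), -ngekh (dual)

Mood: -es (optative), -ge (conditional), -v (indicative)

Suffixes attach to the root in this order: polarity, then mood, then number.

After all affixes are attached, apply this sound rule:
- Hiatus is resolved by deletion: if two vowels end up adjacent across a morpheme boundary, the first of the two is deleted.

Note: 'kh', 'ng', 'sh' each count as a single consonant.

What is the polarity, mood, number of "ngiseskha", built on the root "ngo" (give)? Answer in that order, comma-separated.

Segment: ngo-is-es-kha.
polarity: -is → negative.
mood: -es → optative.
number: -esh/kha → plural.

negative, optative, plural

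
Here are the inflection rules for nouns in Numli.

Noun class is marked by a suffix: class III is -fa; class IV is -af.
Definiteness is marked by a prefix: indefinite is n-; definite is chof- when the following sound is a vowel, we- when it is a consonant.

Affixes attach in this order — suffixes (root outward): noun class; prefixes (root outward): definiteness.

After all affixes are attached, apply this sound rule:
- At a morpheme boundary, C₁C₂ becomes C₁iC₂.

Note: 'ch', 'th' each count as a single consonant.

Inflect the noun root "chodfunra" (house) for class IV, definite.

wechodfunraaf

Attach noun class class IV -af → chodfunraaf.
Attach definiteness definite we- (before consonant 'ch') → wechodfunraaf.
Epenthesis: no change.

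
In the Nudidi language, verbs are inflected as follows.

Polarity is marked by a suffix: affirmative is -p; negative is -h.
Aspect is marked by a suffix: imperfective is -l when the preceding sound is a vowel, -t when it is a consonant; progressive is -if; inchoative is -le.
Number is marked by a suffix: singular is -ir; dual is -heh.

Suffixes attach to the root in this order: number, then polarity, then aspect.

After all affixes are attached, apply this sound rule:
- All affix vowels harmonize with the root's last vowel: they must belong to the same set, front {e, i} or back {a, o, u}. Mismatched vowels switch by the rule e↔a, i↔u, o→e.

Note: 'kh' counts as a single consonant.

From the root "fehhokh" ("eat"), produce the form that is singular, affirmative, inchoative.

Attach number singular -ir → fehhokhir.
Attach polarity affirmative -p → fehhokhirp.
Attach aspect inchoative -le → fehhokhirple.
Apply vowel harmony: fehhokhirple → fehhokhurpla.

fehhokhurpla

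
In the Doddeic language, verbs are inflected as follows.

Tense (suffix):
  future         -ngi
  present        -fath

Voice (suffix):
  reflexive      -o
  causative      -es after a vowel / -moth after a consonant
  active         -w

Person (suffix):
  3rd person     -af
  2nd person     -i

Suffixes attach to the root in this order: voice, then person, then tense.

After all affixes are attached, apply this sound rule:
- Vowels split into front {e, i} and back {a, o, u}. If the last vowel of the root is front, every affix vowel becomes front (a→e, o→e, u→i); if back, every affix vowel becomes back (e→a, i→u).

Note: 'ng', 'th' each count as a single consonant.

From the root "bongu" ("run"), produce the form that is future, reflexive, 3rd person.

Attach voice reflexive -o → bonguo.
Attach person 3rd person -af → bonguoaf.
Attach tense future -ngi → bonguoafngi.
Apply vowel harmony: bonguoafngi → bonguoafngu.

bonguoafngu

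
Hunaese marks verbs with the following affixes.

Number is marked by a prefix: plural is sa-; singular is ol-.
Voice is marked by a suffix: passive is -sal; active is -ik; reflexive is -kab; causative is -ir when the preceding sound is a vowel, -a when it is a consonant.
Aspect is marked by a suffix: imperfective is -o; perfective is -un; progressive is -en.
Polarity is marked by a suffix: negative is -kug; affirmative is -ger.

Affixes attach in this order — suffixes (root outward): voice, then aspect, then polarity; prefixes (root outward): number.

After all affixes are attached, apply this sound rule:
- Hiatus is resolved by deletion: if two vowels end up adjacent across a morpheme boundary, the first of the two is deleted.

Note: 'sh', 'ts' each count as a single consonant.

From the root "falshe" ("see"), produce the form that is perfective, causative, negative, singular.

olfalshirunkug

Attach voice causative -ir (after vowel 'e') → falsheir.
Attach number singular ol- → olfalsheir.
Attach aspect perfective -un → olfalsheirun.
Attach polarity negative -kug → olfalsheirunkug.
Apply vowel deletion: olfalsheirunkug → olfalshirunkug.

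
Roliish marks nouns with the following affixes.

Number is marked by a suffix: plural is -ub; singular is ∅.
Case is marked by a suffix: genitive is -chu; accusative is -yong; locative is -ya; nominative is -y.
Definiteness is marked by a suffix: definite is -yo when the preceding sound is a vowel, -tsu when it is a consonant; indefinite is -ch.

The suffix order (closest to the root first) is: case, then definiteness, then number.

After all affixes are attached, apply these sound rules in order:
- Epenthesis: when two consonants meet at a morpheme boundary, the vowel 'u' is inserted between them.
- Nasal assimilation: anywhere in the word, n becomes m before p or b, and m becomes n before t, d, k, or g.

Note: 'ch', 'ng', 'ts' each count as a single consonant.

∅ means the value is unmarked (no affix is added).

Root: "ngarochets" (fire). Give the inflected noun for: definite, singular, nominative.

Attach case nominative -y → ngarochetsy.
Attach definiteness definite -tsu (after consonant 'y') → ngarochetsytsu.
number = singular: zero marking, form stays ngarochetsytsu.
Apply epenthesis: ngarochetsytsu → ngarochetsuyutsu.
Nasal assimilation: no change.

ngarochetsuyutsu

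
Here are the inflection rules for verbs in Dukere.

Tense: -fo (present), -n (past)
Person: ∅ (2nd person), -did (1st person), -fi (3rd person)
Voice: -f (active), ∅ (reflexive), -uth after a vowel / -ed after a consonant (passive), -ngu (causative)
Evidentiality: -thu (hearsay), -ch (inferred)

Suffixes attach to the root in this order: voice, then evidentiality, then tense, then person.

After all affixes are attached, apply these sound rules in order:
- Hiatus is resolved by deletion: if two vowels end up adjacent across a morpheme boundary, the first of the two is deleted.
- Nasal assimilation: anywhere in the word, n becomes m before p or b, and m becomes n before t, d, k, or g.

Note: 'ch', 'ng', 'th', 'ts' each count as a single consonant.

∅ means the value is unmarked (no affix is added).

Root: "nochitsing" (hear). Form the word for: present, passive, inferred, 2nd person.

nochitsingedchfo

Attach voice passive -ed (after consonant 'ng') → nochitsinged.
Attach evidentiality inferred -ch → nochitsingedch.
Attach tense present -fo → nochitsingedchfo.
person = 2nd person: zero marking, form stays nochitsingedchfo.
Vowel deletion: no change.
Nasal assimilation: no change.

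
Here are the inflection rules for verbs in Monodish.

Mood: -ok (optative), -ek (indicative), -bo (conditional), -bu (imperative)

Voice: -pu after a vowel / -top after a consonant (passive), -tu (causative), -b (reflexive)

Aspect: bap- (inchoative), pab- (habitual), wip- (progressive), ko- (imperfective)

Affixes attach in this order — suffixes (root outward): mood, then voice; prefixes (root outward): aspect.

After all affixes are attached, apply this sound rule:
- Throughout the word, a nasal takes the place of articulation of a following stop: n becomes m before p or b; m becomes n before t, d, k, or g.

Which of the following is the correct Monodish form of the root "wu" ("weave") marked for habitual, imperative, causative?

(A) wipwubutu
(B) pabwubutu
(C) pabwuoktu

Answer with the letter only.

Attach mood imperative -bu → wubu.
Attach aspect habitual pab- → pabwubu.
Attach voice causative -tu → pabwubutu.
Nasal assimilation: no change.
So the correct form is pabwubutu, option (B).
(C) pabwuoktu is wrong: it uses optative instead of imperative for mood.
(A) wipwubutu is wrong: it uses progressive instead of habitual for aspect.

B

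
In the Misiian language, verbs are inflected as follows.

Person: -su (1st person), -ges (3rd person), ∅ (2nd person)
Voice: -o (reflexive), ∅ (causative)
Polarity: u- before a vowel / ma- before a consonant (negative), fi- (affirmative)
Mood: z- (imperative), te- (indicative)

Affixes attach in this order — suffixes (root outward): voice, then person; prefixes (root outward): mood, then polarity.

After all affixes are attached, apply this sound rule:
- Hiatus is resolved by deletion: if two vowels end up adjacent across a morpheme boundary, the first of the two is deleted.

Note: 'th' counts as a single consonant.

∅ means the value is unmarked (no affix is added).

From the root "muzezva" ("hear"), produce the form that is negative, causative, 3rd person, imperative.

mazmuzezvages

Attach mood imperative z- → zmuzezva.
Attach polarity negative ma- (before consonant 'z') → mazmuzezva.
voice = causative: zero marking, form stays mazmuzezva.
Attach person 3rd person -ges → mazmuzezvages.
Vowel deletion: no change.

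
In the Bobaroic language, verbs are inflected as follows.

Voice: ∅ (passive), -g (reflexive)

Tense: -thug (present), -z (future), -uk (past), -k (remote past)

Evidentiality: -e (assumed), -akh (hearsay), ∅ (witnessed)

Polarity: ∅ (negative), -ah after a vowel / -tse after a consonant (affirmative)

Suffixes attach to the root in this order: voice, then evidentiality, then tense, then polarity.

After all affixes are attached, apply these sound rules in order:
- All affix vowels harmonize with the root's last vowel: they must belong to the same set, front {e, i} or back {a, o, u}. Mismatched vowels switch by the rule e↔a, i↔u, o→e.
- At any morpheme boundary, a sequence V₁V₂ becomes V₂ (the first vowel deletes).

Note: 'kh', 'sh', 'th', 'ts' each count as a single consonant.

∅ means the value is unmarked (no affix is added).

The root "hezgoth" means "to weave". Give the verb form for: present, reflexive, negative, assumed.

Attach voice reflexive -g → hezgothg.
Attach evidentiality assumed -e → hezgothge.
Attach tense present -thug → hezgothgethug.
polarity = negative: zero marking, form stays hezgothgethug.
Apply vowel harmony: hezgothgethug → hezgothgathug.
Vowel deletion: no change.

hezgothgathug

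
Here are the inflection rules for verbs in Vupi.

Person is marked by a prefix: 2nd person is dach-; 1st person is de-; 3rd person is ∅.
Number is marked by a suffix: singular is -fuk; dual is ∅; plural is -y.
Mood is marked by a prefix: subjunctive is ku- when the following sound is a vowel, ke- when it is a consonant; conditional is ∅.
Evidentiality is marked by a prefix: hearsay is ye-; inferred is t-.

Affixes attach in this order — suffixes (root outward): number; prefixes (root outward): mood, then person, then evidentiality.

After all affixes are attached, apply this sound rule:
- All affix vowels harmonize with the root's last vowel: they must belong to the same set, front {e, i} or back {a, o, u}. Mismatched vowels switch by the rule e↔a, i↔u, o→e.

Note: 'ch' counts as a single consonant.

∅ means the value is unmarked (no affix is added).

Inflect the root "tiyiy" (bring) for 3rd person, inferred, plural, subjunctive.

Attach number plural -y → tiyiyy.
Attach mood subjunctive ke- (before consonant 't') → ketiyiyy.
person = 3rd person: zero marking, form stays ketiyiyy.
Attach evidentiality inferred t- → tketiyiyy.
Vowel harmony: no change.

tketiyiyy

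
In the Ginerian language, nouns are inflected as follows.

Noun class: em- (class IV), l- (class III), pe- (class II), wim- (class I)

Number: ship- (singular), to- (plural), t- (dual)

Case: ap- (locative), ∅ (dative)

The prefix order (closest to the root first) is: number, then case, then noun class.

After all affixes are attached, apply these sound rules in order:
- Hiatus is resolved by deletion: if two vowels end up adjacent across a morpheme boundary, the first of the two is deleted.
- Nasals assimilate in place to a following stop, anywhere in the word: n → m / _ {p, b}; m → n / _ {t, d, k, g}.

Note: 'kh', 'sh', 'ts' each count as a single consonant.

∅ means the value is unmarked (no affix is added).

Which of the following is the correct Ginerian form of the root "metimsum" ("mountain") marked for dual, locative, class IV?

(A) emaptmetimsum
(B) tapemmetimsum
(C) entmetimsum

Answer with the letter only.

Attach number dual t- → tmetimsum.
Attach case locative ap- → aptmetimsum.
Attach noun class class IV em- → emaptmetimsum.
Vowel deletion: no change.
Nasal assimilation: no change.
So the correct form is emaptmetimsum, option (A).
(B) tapemmetimsum is wrong: it has the affixes in the wrong order.
(C) entmetimsum is wrong: it uses dative instead of locative for case.

A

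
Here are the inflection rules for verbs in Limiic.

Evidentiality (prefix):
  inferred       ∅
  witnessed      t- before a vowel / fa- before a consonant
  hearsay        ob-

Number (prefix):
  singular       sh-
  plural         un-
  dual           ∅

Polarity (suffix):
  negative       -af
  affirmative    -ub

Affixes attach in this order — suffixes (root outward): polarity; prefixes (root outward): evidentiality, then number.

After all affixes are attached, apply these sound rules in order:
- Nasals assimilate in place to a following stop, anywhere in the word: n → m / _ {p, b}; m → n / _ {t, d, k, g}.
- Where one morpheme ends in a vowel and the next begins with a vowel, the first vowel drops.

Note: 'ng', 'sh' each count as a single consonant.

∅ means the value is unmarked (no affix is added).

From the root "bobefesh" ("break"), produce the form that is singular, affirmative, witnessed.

shfabobefeshub

Attach evidentiality witnessed fa- (before consonant 'b') → fabobefesh.
Attach polarity affirmative -ub → fabobefeshub.
Attach number singular sh- → shfabobefeshub.
Nasal assimilation: no change.
Vowel deletion: no change.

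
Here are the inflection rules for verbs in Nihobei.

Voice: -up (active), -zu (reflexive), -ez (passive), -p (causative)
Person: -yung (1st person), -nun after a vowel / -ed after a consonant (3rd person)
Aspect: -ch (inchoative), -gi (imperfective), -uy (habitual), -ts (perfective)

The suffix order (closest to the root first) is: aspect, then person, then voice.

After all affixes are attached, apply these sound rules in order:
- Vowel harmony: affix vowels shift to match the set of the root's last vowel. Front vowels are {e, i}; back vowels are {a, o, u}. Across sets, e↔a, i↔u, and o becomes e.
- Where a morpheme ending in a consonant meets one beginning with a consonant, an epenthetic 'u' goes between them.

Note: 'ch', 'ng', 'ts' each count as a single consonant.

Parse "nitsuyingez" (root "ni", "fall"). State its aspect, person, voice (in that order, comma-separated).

Segment: ni-ts-yung-ez.
aspect: -ts → perfective.
person: -yung → 1st person.
voice: -ez → passive.

perfective, 1st person, passive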